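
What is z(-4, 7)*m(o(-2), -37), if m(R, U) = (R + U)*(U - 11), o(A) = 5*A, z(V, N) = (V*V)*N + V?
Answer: 243648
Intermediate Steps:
z(V, N) = V + N*V² (z(V, N) = V²*N + V = N*V² + V = V + N*V²)
m(R, U) = (-11 + U)*(R + U) (m(R, U) = (R + U)*(-11 + U) = (-11 + U)*(R + U))
z(-4, 7)*m(o(-2), -37) = (-4*(1 + 7*(-4)))*((-37)² - 55*(-2) - 11*(-37) + (5*(-2))*(-37)) = (-4*(1 - 28))*(1369 - 11*(-10) + 407 - 10*(-37)) = (-4*(-27))*(1369 + 110 + 407 + 370) = 108*2256 = 243648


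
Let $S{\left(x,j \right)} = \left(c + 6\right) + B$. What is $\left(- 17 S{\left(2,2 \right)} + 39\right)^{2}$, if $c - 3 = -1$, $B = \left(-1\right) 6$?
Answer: $25$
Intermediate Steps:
$B = -6$
$c = 2$ ($c = 3 - 1 = 2$)
$S{\left(x,j \right)} = 2$ ($S{\left(x,j \right)} = \left(2 + 6\right) - 6 = 8 - 6 = 2$)
$\left(- 17 S{\left(2,2 \right)} + 39\right)^{2} = \left(\left(-17\right) 2 + 39\right)^{2} = \left(-34 + 39\right)^{2} = 5^{2} = 25$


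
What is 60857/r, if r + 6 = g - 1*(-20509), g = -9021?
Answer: 60857/11482 ≈ 5.3002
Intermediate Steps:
r = 11482 (r = -6 + (-9021 - 1*(-20509)) = -6 + (-9021 + 20509) = -6 + 11488 = 11482)
60857/r = 60857/11482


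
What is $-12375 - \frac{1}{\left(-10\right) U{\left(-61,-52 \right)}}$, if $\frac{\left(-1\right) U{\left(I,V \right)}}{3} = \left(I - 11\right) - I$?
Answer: $- \frac{4083749}{330} \approx -12375.0$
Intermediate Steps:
$U{\left(I,V \right)} = 33$ ($U{\left(I,V \right)} = - 3 \left(\left(I - 11\right) - I\right) = - 3 \left(\left(-11 + I\right) - I\right) = \left(-3\right) \left(-11\right) = 33$)
$-12375 - \frac{1}{\left(-10\right) U{\left(-61,-52 \right)}} = -12375 - \frac{1}{\left(-10\right) 33} = -12375 - \frac{1}{-330} = -12375 - - \frac{1}{330} = -12375 + \frac{1}{330} = - \frac{4083749}{330}$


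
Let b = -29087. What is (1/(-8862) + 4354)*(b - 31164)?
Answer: -2324793691897/8862 ≈ -2.6233e+8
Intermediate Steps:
(1/(-8862) + 4354)*(b - 31164) = (1/(-8862) + 4354)*(-29087 - 31164) = (-1/8862 + 4354)*(-60251) = (38585147/8862)*(-60251) = -2324793691897/8862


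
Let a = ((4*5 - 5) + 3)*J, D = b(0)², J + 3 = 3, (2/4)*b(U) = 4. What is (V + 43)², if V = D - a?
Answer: 11449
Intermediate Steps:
b(U) = 8 (b(U) = 2*4 = 8)
J = 0 (J = -3 + 3 = 0)
D = 64 (D = 8² = 64)
a = 0 (a = ((4*5 - 5) + 3)*0 = ((20 - 5) + 3)*0 = (15 + 3)*0 = 18*0 = 0)
V = 64 (V = 64 - 1*0 = 64 + 0 = 64)
(V + 43)² = (64 + 43)² = 107² = 11449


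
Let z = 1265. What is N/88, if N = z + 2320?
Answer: 3585/88 ≈ 40.739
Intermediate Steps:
N = 3585 (N = 1265 + 2320 = 3585)
N/88 = 3585/88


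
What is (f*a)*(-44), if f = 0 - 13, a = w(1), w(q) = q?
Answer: 572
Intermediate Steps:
a = 1
f = -13
(f*a)*(-44) = -13*1*(-44) = -13*(-44) = 572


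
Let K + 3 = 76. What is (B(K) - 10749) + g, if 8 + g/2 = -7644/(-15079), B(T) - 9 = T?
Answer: -161073669/15079 ≈ -10682.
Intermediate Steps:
K = 73 (K = -3 + 76 = 73)
B(T) = 9 + T
g = -225976/15079 (g = -16 + 2*(-7644/(-15079)) = -16 + 2*(-7644*(-1/15079)) = -16 + 2*(7644/15079) = -16 + 15288/15079 = -225976/15079 ≈ -14.986)
(B(K) - 10749) + g = ((9 + 73) - 10749) - 225976/15079 = (82 - 10749) - 225976/15079 = -10667 - 225976/15079 = -161073669/15079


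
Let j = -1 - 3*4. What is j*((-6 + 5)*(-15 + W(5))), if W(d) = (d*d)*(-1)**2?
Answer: 130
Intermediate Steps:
W(d) = d**2 (W(d) = d**2*1 = d**2)
j = -13 (j = -1 - 12 = -13)
j*((-6 + 5)*(-15 + W(5))) = -13*(-6 + 5)*(-15 + 5**2) = -(-13)*(-15 + 25) = -(-13)*10 = -13*(-10) = 130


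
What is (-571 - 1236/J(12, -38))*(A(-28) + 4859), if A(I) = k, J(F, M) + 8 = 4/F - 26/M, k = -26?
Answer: -378921699/199 ≈ -1.9041e+6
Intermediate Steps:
J(F, M) = -8 - 26/M + 4/F (J(F, M) = -8 + (4/F - 26/M) = -8 + (-26/M + 4/F) = -8 - 26/M + 4/F)
A(I) = -26
(-571 - 1236/J(12, -38))*(A(-28) + 4859) = (-571 - 1236/(-8 - 26/(-38) + 4/12))*(-26 + 4859) = (-571 - 1236/(-8 - 26*(-1/38) + 4*(1/12)))*4833 = (-571 - 1236/(-8 + 13/19 + 1/3))*4833 = (-571 - 1236/(-398/57))*4833 = (-571 - 1236*(-57/398))*4833 = (-571 + 35226/199)*4833 = -78403/199*4833 = -378921699/199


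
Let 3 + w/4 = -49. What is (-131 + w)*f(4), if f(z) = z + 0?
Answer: -1356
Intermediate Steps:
f(z) = z
w = -208 (w = -12 + 4*(-49) = -12 - 196 = -208)
(-131 + w)*f(4) = (-131 - 208)*4 = -339*4 = -1356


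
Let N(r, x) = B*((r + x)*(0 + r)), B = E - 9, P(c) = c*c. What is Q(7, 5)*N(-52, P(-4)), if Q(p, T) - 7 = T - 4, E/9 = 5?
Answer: 539136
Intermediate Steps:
E = 45 (E = 9*5 = 45)
P(c) = c**2
B = 36 (B = 45 - 9 = 36)
Q(p, T) = 3 + T (Q(p, T) = 7 + (T - 4) = 7 + (-4 + T) = 3 + T)
N(r, x) = 36*r*(r + x) (N(r, x) = 36*((r + x)*(0 + r)) = 36*((r + x)*r) = 36*(r*(r + x)) = 36*r*(r + x))
Q(7, 5)*N(-52, P(-4)) = (3 + 5)*(36*(-52)*(-52 + (-4)**2)) = 8*(36*(-52)*(-52 + 16)) = 8*(36*(-52)*(-36)) = 8*67392 = 539136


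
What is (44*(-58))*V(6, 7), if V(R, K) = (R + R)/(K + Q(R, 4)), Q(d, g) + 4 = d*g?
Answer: -10208/9 ≈ -1134.2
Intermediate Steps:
Q(d, g) = -4 + d*g
V(R, K) = 2*R/(-4 + K + 4*R) (V(R, K) = (R + R)/(K + (-4 + R*4)) = (2*R)/(K + (-4 + 4*R)) = (2*R)/(-4 + K + 4*R) = 2*R/(-4 + K + 4*R))
(44*(-58))*V(6, 7) = (44*(-58))*(2*6/(-4 + 7 + 4*6)) = -5104*6/(-4 + 7 + 24) = -5104*6/27 = -2552*4/9 = -10208/9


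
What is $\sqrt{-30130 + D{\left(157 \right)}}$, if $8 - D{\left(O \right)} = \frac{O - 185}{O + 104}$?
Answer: $\frac{i \sqrt{227992606}}{87} \approx 173.56 i$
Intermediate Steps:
$D{\left(O \right)} = 8 - \frac{-185 + O}{104 + O}$ ($D{\left(O \right)} = 8 - \frac{O - 185}{O + 104} = 8 - \frac{-185 + O}{104 + O}$)
$\sqrt{-30130 + D{\left(157 \right)}} = \sqrt{-30130 + \frac{1017 + 7 \cdot 157}{104 + 157}} = \sqrt{-30130 + \frac{1017 + 1099}{261}} = \sqrt{-30130 + \frac{1}{261} \cdot 2116} = \sqrt{-30130 + \frac{2116}{261}} = \sqrt{- \frac{7861814}{261}} = \frac{i \sqrt{227992606}}{87}$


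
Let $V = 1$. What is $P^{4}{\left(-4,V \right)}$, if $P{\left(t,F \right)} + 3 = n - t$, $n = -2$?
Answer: $1$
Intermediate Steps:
$P{\left(t,F \right)} = -5 - t$ ($P{\left(t,F \right)} = -3 - \left(2 + t\right) = -5 - t$)
$P^{4}{\left(-4,V \right)} = \left(-5 - -4\right)^{4} = \left(-5 + 4\right)^{4} = \left(-1\right)^{4} = 1$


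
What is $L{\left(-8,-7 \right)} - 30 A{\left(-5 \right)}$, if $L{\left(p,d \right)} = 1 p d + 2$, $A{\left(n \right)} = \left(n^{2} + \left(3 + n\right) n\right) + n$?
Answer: $-842$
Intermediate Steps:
$A{\left(n \right)} = n + n^{2} + n \left(3 + n\right)$ ($A{\left(n \right)} = \left(n^{2} + n \left(3 + n\right)\right) + n = n + n^{2} + n \left(3 + n\right)$)
$L{\left(p,d \right)} = 2 + d p$ ($L{\left(p,d \right)} = p d + 2 = d p + 2 = 2 + d p$)
$L{\left(-8,-7 \right)} - 30 A{\left(-5 \right)} = \left(2 - -56\right) - 30 \cdot 2 \left(-5\right) \left(2 - 5\right) = \left(2 + 56\right) - 30 \cdot 2 \left(-5\right) \left(-3\right) = 58 - 900 = -842$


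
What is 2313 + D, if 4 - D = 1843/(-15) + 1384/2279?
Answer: 83386082/34185 ≈ 2439.3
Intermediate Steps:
D = 4316177/34185 (D = 4 - (1843/(-15) + 1384/2279) = 4 - (1843*(-1/15) + 1384*(1/2279)) = 4 - (-1843/15 + 1384/2279) = 4 - 1*(-4179437/34185) = 4 + 4179437/34185 = 4316177/34185 ≈ 126.26)
2313 + D = 2313 + 4316177/34185 = 83386082/34185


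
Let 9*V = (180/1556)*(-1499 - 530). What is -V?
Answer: 10145/389 ≈ 26.080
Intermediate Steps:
V = -10145/389 (V = ((180/1556)*(-1499 - 530))/9 = ((180*(1/1556))*(-2029))/9 = ((45/389)*(-2029))/9 = (⅑)*(-91305/389) = -10145/389 ≈ -26.080)
-V = -1*(-10145/389) = 10145/389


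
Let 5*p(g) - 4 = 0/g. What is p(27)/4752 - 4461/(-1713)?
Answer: 8833351/3391740 ≈ 2.6044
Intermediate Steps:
p(g) = ⅘ (p(g) = ⅘ + (0/g)/5 = ⅘ + (⅕)*0 = ⅘ + 0 = ⅘)
p(27)/4752 - 4461/(-1713) = (⅘)/4752 - 4461/(-1713) = (⅘)*(1/4752) - 4461*(-1/1713) = 1/5940 + 1487/571 = 8833351/3391740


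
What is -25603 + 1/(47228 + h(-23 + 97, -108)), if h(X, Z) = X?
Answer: -1211073105/47302 ≈ -25603.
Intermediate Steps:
-25603 + 1/(47228 + h(-23 + 97, -108)) = -25603 + 1/(47228 + (-23 + 97)) = -25603 + 1/(47228 + 74) = -25603 + 1/47302 = -1211073105/47302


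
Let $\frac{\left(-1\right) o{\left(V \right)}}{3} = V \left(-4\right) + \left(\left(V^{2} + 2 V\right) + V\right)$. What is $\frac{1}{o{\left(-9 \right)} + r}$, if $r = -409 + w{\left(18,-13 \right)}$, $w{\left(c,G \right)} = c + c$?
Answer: $- \frac{1}{643} \approx -0.0015552$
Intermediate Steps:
$w{\left(c,G \right)} = 2 c$
$r = -373$ ($r = -409 + 2 \cdot 18 = -409 + 36 = -373$)
$o{\left(V \right)} = - 3 V^{2} + 3 V$ ($o{\left(V \right)} = - 3 \left(V \left(-4\right) + \left(\left(V^{2} + 2 V\right) + V\right)\right) = - 3 \left(- 4 V + \left(V^{2} + 3 V\right)\right) = - 3 \left(V^{2} - V\right) = - 3 V^{2} + 3 V$)
$\frac{1}{o{\left(-9 \right)} + r} = \frac{1}{3 \left(-9\right) \left(1 - -9\right) - 373} = \frac{1}{3 \left(-9\right) \left(1 + 9\right) - 373} = \frac{1}{3 \left(-9\right) 10 - 373} = \frac{1}{-270 - 373} = \frac{1}{-643} = - \frac{1}{643}$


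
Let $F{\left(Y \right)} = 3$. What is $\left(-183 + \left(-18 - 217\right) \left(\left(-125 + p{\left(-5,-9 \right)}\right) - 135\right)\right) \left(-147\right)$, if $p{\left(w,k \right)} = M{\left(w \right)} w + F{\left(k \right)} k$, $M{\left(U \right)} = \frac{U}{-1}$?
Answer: $-10751139$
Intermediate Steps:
$M{\left(U \right)} = - U$ ($M{\left(U \right)} = U \left(-1\right) = - U$)
$p{\left(w,k \right)} = - w^{2} + 3 k$ ($p{\left(w,k \right)} = - w w + 3 k = - w^{2} + 3 k$)
$\left(-183 + \left(-18 - 217\right) \left(\left(-125 + p{\left(-5,-9 \right)}\right) - 135\right)\right) \left(-147\right) = \left(-183 + \left(-18 - 217\right) \left(\left(-125 + \left(- \left(-5\right)^{2} + 3 \left(-9\right)\right)\right) - 135\right)\right) \left(-147\right) = \left(-183 - 235 \left(\left(-125 - 52\right) - 135\right)\right) \left(-147\right) = \left(-183 - 235 \left(-177 - 135\right)\right) \left(-147\right) = \left(-183 - -73320\right) \left(-147\right) = \left(-183 + 73320\right) \left(-147\right) = 73137 \left(-147\right) = -10751139$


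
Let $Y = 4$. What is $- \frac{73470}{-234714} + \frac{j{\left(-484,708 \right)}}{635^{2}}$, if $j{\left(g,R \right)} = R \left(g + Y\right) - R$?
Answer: $- \frac{8384407087}{15773758775} \approx -0.53154$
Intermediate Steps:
$j{\left(g,R \right)} = - R + R \left(4 + g\right)$ ($j{\left(g,R \right)} = R \left(g + 4\right) - R = R \left(4 + g\right) - R = - R + R \left(4 + g\right)$)
$- \frac{73470}{-234714} + \frac{j{\left(-484,708 \right)}}{635^{2}} = - \frac{73470}{-234714} + \frac{708 \left(3 - 484\right)}{635^{2}} = \left(-73470\right) \left(- \frac{1}{234714}\right) + \frac{708 \left(-481\right)}{403225} = \frac{12245}{39119} - \frac{340548}{403225} = - \frac{8384407087}{15773758775}$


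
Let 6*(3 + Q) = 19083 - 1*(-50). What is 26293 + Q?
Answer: 176873/6 ≈ 29479.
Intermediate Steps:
Q = 19115/6 (Q = -3 + (19083 - 1*(-50))/6 = -3 + (19083 + 50)/6 = -3 + (1/6)*19133 = -3 + 19133/6 = 19115/6 ≈ 3185.8)
26293 + Q = 26293 + 19115/6 = 176873/6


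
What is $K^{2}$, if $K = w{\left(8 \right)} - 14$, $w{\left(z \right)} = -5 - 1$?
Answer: $400$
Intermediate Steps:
$w{\left(z \right)} = -6$ ($w{\left(z \right)} = -5 - 1 = -6$)
$K = -20$ ($K = -6 - 14 = -20$)
$K^{2} = \left(-20\right)^{2} = 400$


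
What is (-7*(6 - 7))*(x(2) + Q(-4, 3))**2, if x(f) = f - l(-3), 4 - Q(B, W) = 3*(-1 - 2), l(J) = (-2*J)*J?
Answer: 7623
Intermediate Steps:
l(J) = -2*J**2
Q(B, W) = 13 (Q(B, W) = 4 - 3*(-1 - 2) = 4 - 3*(-3) = 4 - 1*(-9) = 4 + 9 = 13)
x(f) = 18 + f (x(f) = f - (-2)*(-3)**2 = f - (-2)*9 = f - 1*(-18) = f + 18 = 18 + f)
(-7*(6 - 7))*(x(2) + Q(-4, 3))**2 = (-7*(6 - 7))*((18 + 2) + 13)**2 = (-7*(-1))*(20 + 13)**2 = 7*33**2 = 7*1089 = 7623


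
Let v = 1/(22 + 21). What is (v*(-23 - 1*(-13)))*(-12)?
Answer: 120/43 ≈ 2.7907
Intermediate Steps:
v = 1/43 ≈ 0.023256
(v*(-23 - 1*(-13)))*(-12) = ((-23 - 1*(-13))/43)*(-12) = ((-23 + 13)/43)*(-12) = ((1/43)*(-10))*(-12) = -10/43*(-12) = 120/43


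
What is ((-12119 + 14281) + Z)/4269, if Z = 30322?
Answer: 10828/1423 ≈ 7.6093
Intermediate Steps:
((-12119 + 14281) + Z)/4269 = ((-12119 + 14281) + 30322)/4269 = (2162 + 30322)*(1/4269) = 32484*(1/4269) = 10828/1423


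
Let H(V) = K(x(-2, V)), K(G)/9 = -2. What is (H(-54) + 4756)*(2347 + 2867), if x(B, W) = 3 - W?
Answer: 24703932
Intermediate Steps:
K(G) = -18 (K(G) = 9*(-2) = -18)
H(V) = -18
(H(-54) + 4756)*(2347 + 2867) = (-18 + 4756)*(2347 + 2867) = 4738*5214 = 24703932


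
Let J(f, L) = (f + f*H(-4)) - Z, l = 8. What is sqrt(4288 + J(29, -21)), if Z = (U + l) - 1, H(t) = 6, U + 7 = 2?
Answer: 67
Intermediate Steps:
U = -5 (U = -7 + 2 = -5)
Z = 2 (Z = (-5 + 8) - 1 = 3 - 1 = 2)
J(f, L) = -2 + 7*f (J(f, L) = (f + f*6) - 1*2 = (f + 6*f) - 2 = 7*f - 2 = -2 + 7*f)
sqrt(4288 + J(29, -21)) = sqrt(4288 + (-2 + 7*29)) = sqrt(4288 + (-2 + 203)) = sqrt(4288 + 201) = sqrt(4489) = 67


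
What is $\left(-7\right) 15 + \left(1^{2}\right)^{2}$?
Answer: $-104$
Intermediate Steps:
$\left(-7\right) 15 + \left(1^{2}\right)^{2} = -105 + 1^{2} = -105 + 1 = -104$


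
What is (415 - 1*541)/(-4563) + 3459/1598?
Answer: 1776085/810186 ≈ 2.1922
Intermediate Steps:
(415 - 1*541)/(-4563) + 3459/1598 = (415 - 541)*(-1/4563) + 3459*(1/1598) = -126*(-1/4563) + 3459/1598 = 14/507 + 3459/1598 = 1776085/810186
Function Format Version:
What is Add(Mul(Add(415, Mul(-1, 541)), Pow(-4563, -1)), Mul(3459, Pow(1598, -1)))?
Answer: Rational(1776085, 810186) ≈ 2.1922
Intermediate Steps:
Add(Mul(Add(415, Mul(-1, 541)), Pow(-4563, -1)), Mul(3459, Pow(1598, -1))) = Add(Mul(Add(415, -541), Rational(-1, 4563)), Mul(3459, Rational(1, 1598))) = Add(Mul(-126, Rational(-1, 4563)), Rational(3459, 1598)) = Add(Rational(14, 507), Rational(3459, 1598)) = Rational(1776085, 810186)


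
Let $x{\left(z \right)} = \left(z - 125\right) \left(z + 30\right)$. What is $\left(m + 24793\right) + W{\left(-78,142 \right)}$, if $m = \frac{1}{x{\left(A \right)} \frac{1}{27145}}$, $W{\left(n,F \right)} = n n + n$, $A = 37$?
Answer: $\frac{181563759}{5896} \approx 30794.0$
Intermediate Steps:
$x{\left(z \right)} = \left(-125 + z\right) \left(30 + z\right)$
$W{\left(n,F \right)} = n + n^{2}$ ($W{\left(n,F \right)} = n^{2} + n = n + n^{2}$)
$m = - \frac{27145}{5896}$ ($m = \frac{1}{\left(-3750 + 37^{2} - 3515\right) \frac{1}{27145}} = \frac{1}{\left(-3750 + 1369 - 3515\right) \frac{1}{27145}} = \frac{1}{\left(-5896\right) \frac{1}{27145}} = \frac{1}{- \frac{5896}{27145}} = - \frac{27145}{5896} \approx -4.604$)
$\left(m + 24793\right) + W{\left(-78,142 \right)} = \left(- \frac{27145}{5896} + 24793\right) - 78 \left(1 - 78\right) = \frac{146152383}{5896} - -6006 = \frac{146152383}{5896} + 6006 = \frac{181563759}{5896}$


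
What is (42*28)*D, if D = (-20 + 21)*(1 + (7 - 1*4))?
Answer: 4704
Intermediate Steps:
D = 4 (D = 1*(1 + (7 - 4)) = 1*(1 + 3) = 1*4 = 4)
(42*28)*D = (42*28)*4 = 1176*4 = 4704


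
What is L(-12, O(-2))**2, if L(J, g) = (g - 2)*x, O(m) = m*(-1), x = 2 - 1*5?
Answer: 0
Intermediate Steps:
x = -3 (x = 2 - 5 = -3)
O(m) = -m
L(J, g) = 6 - 3*g (L(J, g) = (g - 2)*(-3) = (-2 + g)*(-3) = 6 - 3*g)
L(-12, O(-2))**2 = (6 - (-3)*(-2))**2 = (6 - 3*2)**2 = (6 - 6)**2 = 0**2 = 0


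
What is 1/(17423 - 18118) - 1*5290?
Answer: -3676551/695 ≈ -5290.0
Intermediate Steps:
1/(17423 - 18118) - 1*5290 = 1/(-695) - 5290 = -1/695 - 5290 = -3676551/695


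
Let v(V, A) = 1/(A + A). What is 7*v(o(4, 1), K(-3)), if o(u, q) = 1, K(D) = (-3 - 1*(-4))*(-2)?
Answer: -7/4 ≈ -1.7500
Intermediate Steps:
K(D) = -2 (K(D) = (-3 + 4)*(-2) = 1*(-2) = -2)
v(V, A) = 1/(2*A)
7*v(o(4, 1), K(-3)) = 7*((1/2)/(-2)) = 7*((1/2)*(-1/2)) = 7*(-1/4) = -7/4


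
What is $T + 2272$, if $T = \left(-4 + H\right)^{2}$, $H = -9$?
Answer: $2441$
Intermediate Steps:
$T = 169$ ($T = \left(-4 - 9\right)^{2} = \left(-13\right)^{2} = 169$)
$T + 2272 = 169 + 2272 = 2441$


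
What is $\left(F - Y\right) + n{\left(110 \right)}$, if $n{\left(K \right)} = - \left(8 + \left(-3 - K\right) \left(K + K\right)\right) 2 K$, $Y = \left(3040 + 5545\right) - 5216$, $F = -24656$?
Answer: $5439415$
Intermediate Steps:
$Y = 3369$ ($Y = 8585 - 5216 = 3369$)
$n{\left(K \right)} = - 2 K \left(8 + 2 K \left(-3 - K\right)\right)$ ($n{\left(K \right)} = - \left(8 + \left(-3 - K\right) 2 K\right) 2 K = - \left(8 + 2 K \left(-3 - K\right)\right) 2 K = - 2 K \left(8 + 2 K \left(-3 - K\right)\right)$)
$\left(F - Y\right) + n{\left(110 \right)} = \left(-24656 - 3369\right) + 4 \cdot 110 \left(-4 + 110^{2} + 3 \cdot 110\right) = \left(-24656 - 3369\right) + 4 \cdot 110 \left(-4 + 12100 + 330\right) = -28025 + 4 \cdot 110 \cdot 12426 = -28025 + 5467440 = 5439415$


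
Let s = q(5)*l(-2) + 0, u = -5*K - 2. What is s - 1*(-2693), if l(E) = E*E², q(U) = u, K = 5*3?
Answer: 3309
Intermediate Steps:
K = 15
u = -77 (u = -5*15 - 2 = -75 - 2 = -77)
q(U) = -77
l(E) = E³
s = 616 (s = -77*(-2)³ + 0 = -77*(-8) + 0 = 616 + 0 = 616)
s - 1*(-2693) = 616 - 1*(-2693) = 616 + 2693 = 3309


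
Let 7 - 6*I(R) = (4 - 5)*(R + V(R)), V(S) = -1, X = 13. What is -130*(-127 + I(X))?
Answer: 48295/3 ≈ 16098.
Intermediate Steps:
I(R) = 1 + R/6 (I(R) = 7/6 - (4 - 5)*(R - 1)/6 = 7/6 - (-1)*(-1 + R)/6 = 7/6 - (1 - R)/6 = 7/6 + (-⅙ + R/6) = 1 + R/6)
-130*(-127 + I(X)) = -130*(-127 + (1 + (⅙)*13)) = -130*(-127 + (1 + 13/6)) = -130*(-127 + 19/6) = -130*(-743/6) = 48295/3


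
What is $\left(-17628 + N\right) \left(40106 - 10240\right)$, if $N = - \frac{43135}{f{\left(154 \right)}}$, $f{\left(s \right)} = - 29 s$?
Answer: $- \frac{1174980899629}{2233} \approx -5.2619 \cdot 10^{8}$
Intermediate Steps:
$N = \frac{43135}{4466}$ ($N = - \frac{43135}{\left(-29\right) 154} = - \frac{43135}{-4466} = \left(-43135\right) \left(- \frac{1}{4466}\right) = \frac{43135}{4466} \approx 9.6585$)
$\left(-17628 + N\right) \left(40106 - 10240\right) = \left(-17628 + \frac{43135}{4466}\right) \left(40106 - 10240\right) = \left(- \frac{78683513}{4466}\right) 29866 = - \frac{1174980899629}{2233}$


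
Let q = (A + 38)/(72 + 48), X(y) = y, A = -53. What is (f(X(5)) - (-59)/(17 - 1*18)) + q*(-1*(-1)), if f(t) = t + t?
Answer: -393/8 ≈ -49.125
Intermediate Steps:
q = -1/8 (q = (-53 + 38)/(72 + 48) = -15/120 = -15*1/120 = -1/8 ≈ -0.12500)
f(t) = 2*t
(f(X(5)) - (-59)/(17 - 1*18)) + q*(-1*(-1)) = (2*5 - (-59)/(17 - 1*18)) - (-1)*(-1)/8 = (10 - (-59)/(17 - 18)) - 1/8*1 = (10 - (-59)/(-1)) - 1/8 = (10 - (-59)*(-1)) - 1/8 = (10 - 1*59) - 1/8 = (10 - 59) - 1/8 = -49 - 1/8 = -393/8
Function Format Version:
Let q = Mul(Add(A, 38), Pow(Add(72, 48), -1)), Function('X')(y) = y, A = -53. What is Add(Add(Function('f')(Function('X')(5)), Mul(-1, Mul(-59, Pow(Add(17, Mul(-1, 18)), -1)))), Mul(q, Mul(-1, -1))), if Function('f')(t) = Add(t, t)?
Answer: Rational(-393, 8) ≈ -49.125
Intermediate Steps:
q = Rational(-1, 8) (q = Mul(Add(-53, 38), Pow(Add(72, 48), -1)) = Mul(-15, Pow(120, -1)) = Mul(-15, Rational(1, 120)) = Rational(-1, 8) ≈ -0.12500)
Function('f')(t) = Mul(2, t)
Add(Add(Function('f')(Function('X')(5)), Mul(-1, Mul(-59, Pow(Add(17, Mul(-1, 18)), -1)))), Mul(q, Mul(-1, -1))) = Add(Add(Mul(2, 5), Mul(-1, Mul(-59, Pow(Add(17, Mul(-1, 18)), -1)))), Mul(Rational(-1, 8), Mul(-1, -1))) = Add(Add(10, Mul(-1, Mul(-59, Pow(Add(17, -18), -1)))), Mul(Rational(-1, 8), 1)) = Add(Add(10, Mul(-1, Mul(-59, Pow(-1, -1)))), Rational(-1, 8)) = Add(Add(10, Mul(-1, Mul(-59, -1))), Rational(-1, 8)) = Add(Add(10, Mul(-1, 59)), Rational(-1, 8)) = Add(Add(10, -59), Rational(-1, 8)) = Add(-49, Rational(-1, 8)) = Rational(-393, 8)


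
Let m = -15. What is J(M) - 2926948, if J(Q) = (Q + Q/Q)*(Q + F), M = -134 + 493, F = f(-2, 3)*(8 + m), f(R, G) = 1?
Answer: -2800228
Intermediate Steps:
F = -7 (F = 1*(8 - 15) = 1*(-7) = -7)
M = 359
J(Q) = (1 + Q)*(-7 + Q) (J(Q) = (Q + Q/Q)*(Q - 7) = (Q + 1)*(-7 + Q) = (1 + Q)*(-7 + Q))
J(M) - 2926948 = (-7 + 359² - 6*359) - 2926948 = (-7 + 128881 - 2154) - 2926948 = 126720 - 2926948 = -2800228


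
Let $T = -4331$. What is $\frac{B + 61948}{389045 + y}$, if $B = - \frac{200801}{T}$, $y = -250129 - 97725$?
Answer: $\frac{268497589}{178398221} \approx 1.505$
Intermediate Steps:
$y = -347854$
$B = \frac{200801}{4331}$ ($B = - \frac{200801}{-4331} = \left(-200801\right) \left(- \frac{1}{4331}\right) = \frac{200801}{4331} \approx 46.364$)
$\frac{B + 61948}{389045 + y} = \frac{\frac{200801}{4331} + 61948}{389045 - 347854} = \frac{268497589}{4331 \cdot 41191} = \frac{268497589}{4331} \cdot \frac{1}{41191} = \frac{268497589}{178398221}$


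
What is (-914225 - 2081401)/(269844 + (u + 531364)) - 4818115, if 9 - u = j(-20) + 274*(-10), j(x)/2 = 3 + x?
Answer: -1291241364197/267997 ≈ -4.8181e+6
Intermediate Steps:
j(x) = 6 + 2*x (j(x) = 2*(3 + x) = 6 + 2*x)
u = 2783 (u = 9 - ((6 + 2*(-20)) + 274*(-10)) = 9 - ((6 - 40) - 2740) = 9 - (-34 - 2740) = 9 - 1*(-2774) = 9 + 2774 = 2783)
(-914225 - 2081401)/(269844 + (u + 531364)) - 4818115 = (-914225 - 2081401)/(269844 + (2783 + 531364)) - 4818115 = -2995626/(269844 + 534147) - 4818115 = -2995626/803991 - 4818115 = -2995626*1/803991 - 4818115 = -998542/267997 - 4818115 = -1291241364197/267997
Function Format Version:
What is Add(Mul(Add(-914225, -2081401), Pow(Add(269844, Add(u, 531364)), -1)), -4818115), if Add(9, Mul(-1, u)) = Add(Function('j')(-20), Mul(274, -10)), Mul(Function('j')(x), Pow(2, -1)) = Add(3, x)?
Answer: Rational(-1291241364197, 267997) ≈ -4.8181e+6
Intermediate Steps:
Function('j')(x) = Add(6, Mul(2, x)) (Function('j')(x) = Mul(2, Add(3, x)) = Add(6, Mul(2, x)))
u = 2783 (u = Add(9, Mul(-1, Add(Add(6, Mul(2, -20)), Mul(274, -10)))) = Add(9, Mul(-1, Add(Add(6, -40), -2740))) = Add(9, Mul(-1, Add(-34, -2740))) = Add(9, Mul(-1, -2774)) = Add(9, 2774) = 2783)
Add(Mul(Add(-914225, -2081401), Pow(Add(269844, Add(u, 531364)), -1)), -4818115) = Add(Mul(Add(-914225, -2081401), Pow(Add(269844, Add(2783, 531364)), -1)), -4818115) = Add(Mul(-2995626, Pow(Add(269844, 534147), -1)), -4818115) = Add(Mul(-2995626, Pow(803991, -1)), -4818115) = Add(Mul(-2995626, Rational(1, 803991)), -4818115) = Add(Rational(-998542, 267997), -4818115) = Rational(-1291241364197, 267997)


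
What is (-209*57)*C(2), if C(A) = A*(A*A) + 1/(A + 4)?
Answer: -194579/2 ≈ -97290.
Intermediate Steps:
C(A) = A³ + 1/(4 + A) (C(A) = A*A² + 1/(4 + A) = A³ + 1/(4 + A))
(-209*57)*C(2) = (-209*57)*((1 + 2⁴ + 4*2³)/(4 + 2)) = -11913*(1 + 16 + 4*8)/6 = -3971*(1 + 16 + 32)/2 = -3971*49/2 = -11913*49/6 = -194579/2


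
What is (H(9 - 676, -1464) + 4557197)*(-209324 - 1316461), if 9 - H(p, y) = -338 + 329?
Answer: -6953330288775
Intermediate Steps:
H(p, y) = 18 (H(p, y) = 9 - (-338 + 329) = 9 - 1*(-9) = 9 + 9 = 18)
(H(9 - 676, -1464) + 4557197)*(-209324 - 1316461) = (18 + 4557197)*(-209324 - 1316461) = 4557215*(-1525785) = -6953330288775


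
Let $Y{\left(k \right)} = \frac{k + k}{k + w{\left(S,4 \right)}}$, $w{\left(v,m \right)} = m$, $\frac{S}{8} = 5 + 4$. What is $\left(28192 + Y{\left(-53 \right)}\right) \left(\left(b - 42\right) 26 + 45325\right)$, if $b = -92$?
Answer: $\frac{57803927274}{49} \approx 1.1797 \cdot 10^{9}$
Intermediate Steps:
$S = 72$ ($S = 8 \left(5 + 4\right) = 8 \cdot 9 = 72$)
$Y{\left(k \right)} = \frac{2 k}{4 + k}$ ($Y{\left(k \right)} = \frac{k + k}{k + 4} = \frac{2 k}{4 + k}$)
$\left(28192 + Y{\left(-53 \right)}\right) \left(\left(b - 42\right) 26 + 45325\right) = \left(28192 + 2 \left(-53\right) \frac{1}{4 - 53}\right) \left(\left(-92 - 42\right) 26 + 45325\right) = \left(28192 + 2 \left(-53\right) \frac{1}{-49}\right) \left(\left(-134\right) 26 + 45325\right) = \left(28192 + 2 \left(-53\right) \left(- \frac{1}{49}\right)\right) \left(-3484 + 45325\right) = \left(28192 + \frac{106}{49}\right) 41841 = \frac{1381514}{49} \cdot 41841 = \frac{57803927274}{49}$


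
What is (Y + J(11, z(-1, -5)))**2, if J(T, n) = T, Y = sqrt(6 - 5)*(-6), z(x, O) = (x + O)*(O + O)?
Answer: 25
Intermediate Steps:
z(x, O) = 2*O*(O + x) (z(x, O) = (O + x)*(2*O) = 2*O*(O + x))
Y = -6 (Y = sqrt(1)*(-6) = 1*(-6) = -6)
(Y + J(11, z(-1, -5)))**2 = (-6 + 11)**2 = 5**2 = 25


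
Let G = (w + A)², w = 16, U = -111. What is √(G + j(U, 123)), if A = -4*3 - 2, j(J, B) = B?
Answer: √127 ≈ 11.269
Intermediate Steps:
A = -14 (A = -12 - 2 = -14)
G = 4 (G = (16 - 14)² = 2² = 4)
√(G + j(U, 123)) = √(4 + 123) = √127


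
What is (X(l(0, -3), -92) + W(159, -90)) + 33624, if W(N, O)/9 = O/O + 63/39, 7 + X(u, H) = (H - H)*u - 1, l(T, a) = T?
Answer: 437314/13 ≈ 33640.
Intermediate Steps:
X(u, H) = -8 (X(u, H) = -7 + ((H - H)*u - 1) = -7 + (0*u - 1) = -7 + (0 - 1) = -7 - 1 = -8)
W(N, O) = 306/13 (W(N, O) = 9*(O/O + 63/39) = 9*(1 + 63*(1/39)) = 9*(1 + 21/13) = 9*(34/13) = 306/13)
(X(l(0, -3), -92) + W(159, -90)) + 33624 = (-8 + 306/13) + 33624 = 202/13 + 33624 = 437314/13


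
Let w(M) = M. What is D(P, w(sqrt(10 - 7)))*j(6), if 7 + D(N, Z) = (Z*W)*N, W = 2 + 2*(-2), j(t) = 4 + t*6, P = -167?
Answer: -280 + 13360*sqrt(3) ≈ 22860.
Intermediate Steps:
j(t) = 4 + 6*t
W = -2 (W = 2 - 4 = -2)
D(N, Z) = -7 - 2*N*Z (D(N, Z) = -7 + (Z*(-2))*N = -7 + (-2*Z)*N = -7 - 2*N*Z)
D(P, w(sqrt(10 - 7)))*j(6) = (-7 - 2*(-167)*sqrt(10 - 7))*(4 + 6*6) = (-7 - 2*(-167)*sqrt(3))*(4 + 36) = (-7 + 334*sqrt(3))*40 = -280 + 13360*sqrt(3)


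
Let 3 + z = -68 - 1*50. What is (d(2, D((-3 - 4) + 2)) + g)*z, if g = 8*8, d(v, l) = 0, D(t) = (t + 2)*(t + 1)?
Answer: -7744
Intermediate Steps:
D(t) = (1 + t)*(2 + t) (D(t) = (2 + t)*(1 + t) = (1 + t)*(2 + t))
g = 64
z = -121 (z = -3 + (-68 - 1*50) = -3 + (-68 - 50) = -3 - 118 = -121)
(d(2, D((-3 - 4) + 2)) + g)*z = (0 + 64)*(-121) = 64*(-121) = -7744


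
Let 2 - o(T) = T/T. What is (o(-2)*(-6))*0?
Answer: 0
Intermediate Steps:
o(T) = 1 (o(T) = 2 - T/T = 2 - 1*1 = 2 - 1 = 1)
(o(-2)*(-6))*0 = (1*(-6))*0 = -6*0 = 0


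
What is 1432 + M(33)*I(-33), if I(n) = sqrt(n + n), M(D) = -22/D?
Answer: 1432 - 2*I*sqrt(66)/3 ≈ 1432.0 - 5.416*I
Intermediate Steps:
I(n) = sqrt(2)*sqrt(n) (I(n) = sqrt(2*n) = sqrt(2)*sqrt(n))
1432 + M(33)*I(-33) = 1432 + (-22/33)*(sqrt(2)*sqrt(-33)) = 1432 + (-22*1/33)*(sqrt(2)*(I*sqrt(33))) = 1432 - 2*I*sqrt(66)/3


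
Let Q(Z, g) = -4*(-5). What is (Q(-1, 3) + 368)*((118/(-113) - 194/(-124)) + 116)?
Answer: 158370154/3503 ≈ 45210.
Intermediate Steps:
Q(Z, g) = 20
(Q(-1, 3) + 368)*((118/(-113) - 194/(-124)) + 116) = (20 + 368)*((118/(-113) - 194/(-124)) + 116) = 388*((118*(-1/113) - 194*(-1/124)) + 116) = 388*((-118/113 + 97/62) + 116) = 388*(3645/7006 + 116) = 388*(816341/7006) = 158370154/3503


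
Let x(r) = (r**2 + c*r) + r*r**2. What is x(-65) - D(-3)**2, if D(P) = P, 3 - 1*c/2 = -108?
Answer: -284839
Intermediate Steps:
c = 222 (c = 6 - 2*(-108) = 6 + 216 = 222)
x(r) = r**2 + r**3 + 222*r (x(r) = (r**2 + 222*r) + r*r**2 = (r**2 + 222*r) + r**3 = r**2 + r**3 + 222*r)
x(-65) - D(-3)**2 = -65*(222 - 65 + (-65)**2) - 1*(-3)**2 = -65*(222 - 65 + 4225) - 1*9 = -65*4382 - 9 = -284830 - 9 = -284839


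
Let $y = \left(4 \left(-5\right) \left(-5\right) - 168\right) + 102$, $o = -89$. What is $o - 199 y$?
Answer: $-6855$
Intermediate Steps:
$y = 34$ ($y = \left(\left(-20\right) \left(-5\right) - 168\right) + 102 = \left(100 - 168\right) + 102 = -68 + 102 = 34$)
$o - 199 y = -89 - 6766 = -6855$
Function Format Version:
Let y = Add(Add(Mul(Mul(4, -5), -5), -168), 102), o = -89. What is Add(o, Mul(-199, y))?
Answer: -6855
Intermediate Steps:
y = 34 (y = Add(Add(Mul(-20, -5), -168), 102) = Add(Add(100, -168), 102) = Add(-68, 102) = 34)
Add(o, Mul(-199, y)) = Add(-89, Mul(-199, 34)) = Add(-89, -6766) = -6855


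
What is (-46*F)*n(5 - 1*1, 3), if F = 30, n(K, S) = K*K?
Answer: -22080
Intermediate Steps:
n(K, S) = K**2
(-46*F)*n(5 - 1*1, 3) = (-46*30)*(5 - 1*1)**2 = -1380*(5 - 1)**2 = -1380*4**2 = -1380*16 = -22080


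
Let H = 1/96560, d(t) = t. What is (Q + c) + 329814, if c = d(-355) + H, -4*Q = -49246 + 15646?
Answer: 32623665041/96560 ≈ 3.3786e+5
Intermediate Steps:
H = 1/96560 ≈ 1.0356e-5
Q = 8400 (Q = -(-49246 + 15646)/4 = -¼*(-33600) = 8400)
c = -34278799/96560 (c = -355 + 1/96560 = -34278799/96560 ≈ -355.00)
(Q + c) + 329814 = (8400 - 34278799/96560) + 329814 = 776825201/96560 + 329814 = 32623665041/96560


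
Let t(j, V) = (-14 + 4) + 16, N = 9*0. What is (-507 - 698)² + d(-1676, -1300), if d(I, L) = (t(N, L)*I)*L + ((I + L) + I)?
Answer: 14520173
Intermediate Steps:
N = 0
t(j, V) = 6 (t(j, V) = -10 + 16 = 6)
d(I, L) = L + 2*I + 6*I*L (d(I, L) = (6*I)*L + ((I + L) + I) = 6*I*L + (L + 2*I) = L + 2*I + 6*I*L)
(-507 - 698)² + d(-1676, -1300) = (-507 - 698)² + (-1300 + 2*(-1676) + 6*(-1676)*(-1300)) = (-1205)² + (-1300 - 3352 + 13072800) = 1452025 + 13068148 = 14520173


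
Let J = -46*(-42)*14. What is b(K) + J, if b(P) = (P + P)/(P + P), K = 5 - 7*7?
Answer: 27049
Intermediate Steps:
K = -44 (K = 5 - 49 = -44)
b(P) = 1 (b(P) = (2*P)/((2*P)) = (2*P)*(1/(2*P)) = 1)
J = 27048 (J = 1932*14 = 27048)
b(K) + J = 1 + 27048 = 27049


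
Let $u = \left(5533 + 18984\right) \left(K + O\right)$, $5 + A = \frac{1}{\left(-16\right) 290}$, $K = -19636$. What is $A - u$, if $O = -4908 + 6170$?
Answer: $\frac{2090205637919}{4640} \approx 4.5048 \cdot 10^{8}$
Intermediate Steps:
$O = 1262$
$A = - \frac{23201}{4640}$ ($A = -5 + \frac{1}{\left(-16\right) 290} = -5 + \frac{1}{-4640} = -5 - \frac{1}{4640} = - \frac{23201}{4640} \approx -5.0002$)
$u = -450475358$ ($u = \left(5533 + 18984\right) \left(-19636 + 1262\right) = 24517 \left(-18374\right) = -450475358$)
$A - u = - \frac{23201}{4640} - -450475358 = - \frac{23201}{4640} + 450475358 = \frac{2090205637919}{4640}$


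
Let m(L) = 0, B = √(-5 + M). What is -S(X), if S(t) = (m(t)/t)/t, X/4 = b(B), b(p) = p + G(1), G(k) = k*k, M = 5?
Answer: 0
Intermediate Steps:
B = 0 (B = √(-5 + 5) = √0 = 0)
G(k) = k²
b(p) = 1 + p (b(p) = p + 1² = p + 1 = 1 + p)
X = 4 (X = 4*(1 + 0) = 4*1 = 4)
S(t) = 0 (S(t) = (0/t)/t = 0/t = 0)
-S(X) = -1*0 = 0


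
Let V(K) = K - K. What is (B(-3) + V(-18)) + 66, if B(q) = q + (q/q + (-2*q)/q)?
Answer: 62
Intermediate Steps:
V(K) = 0
B(q) = -1 + q (B(q) = q + (1 - 2) = q - 1 = -1 + q)
(B(-3) + V(-18)) + 66 = ((-1 - 3) + 0) + 66 = (-4 + 0) + 66 = -4 + 66 = 62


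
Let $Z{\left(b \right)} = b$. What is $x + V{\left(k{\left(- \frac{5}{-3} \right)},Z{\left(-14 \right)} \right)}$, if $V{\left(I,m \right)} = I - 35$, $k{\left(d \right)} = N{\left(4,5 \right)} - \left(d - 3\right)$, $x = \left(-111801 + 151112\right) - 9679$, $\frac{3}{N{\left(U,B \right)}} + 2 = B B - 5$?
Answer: $\frac{59197}{2} \approx 29599.0$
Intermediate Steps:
$N{\left(U,B \right)} = \frac{3}{-7 + B^{2}}$ ($N{\left(U,B \right)} = \frac{3}{-2 + \left(B B - 5\right)} = \frac{3}{-2 + \left(B^{2} - 5\right)} = \frac{3}{-2 + \left(-5 + B^{2}\right)} = \frac{3}{-7 + B^{2}}$)
$x = 29632$ ($x = 39311 - 9679 = 29632$)
$k{\left(d \right)} = \frac{19}{6} - d$ ($k{\left(d \right)} = \frac{3}{-7 + 5^{2}} - \left(d - 3\right) = \frac{3}{-7 + 25} - \left(-3 + d\right) = \frac{3}{18} - \left(-3 + d\right) = 3 \cdot \frac{1}{18} - \left(-3 + d\right) = \frac{1}{6} - \left(-3 + d\right) = \frac{19}{6} - d$)
$V{\left(I,m \right)} = -35 + I$ ($V{\left(I,m \right)} = I - 35 = -35 + I$)
$x + V{\left(k{\left(- \frac{5}{-3} \right)},Z{\left(-14 \right)} \right)} = 29632 - \left(\frac{191}{6} + \frac{5}{3}\right) = 29632 + \left(-35 + \left(\frac{19}{6} - \frac{5}{3}\right)\right) = 29632 + \left(-35 + \frac{3}{2}\right) = 29632 - \frac{67}{2} = \frac{59197}{2}$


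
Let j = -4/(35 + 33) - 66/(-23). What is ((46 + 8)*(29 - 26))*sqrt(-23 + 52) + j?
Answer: 1099/391 + 162*sqrt(29) ≈ 875.21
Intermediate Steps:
j = 1099/391 (j = -4/68 - 66*(-1/23) = -4*1/68 + 66/23 = -1/17 + 66/23 = 1099/391 ≈ 2.8107)
((46 + 8)*(29 - 26))*sqrt(-23 + 52) + j = ((46 + 8)*(29 - 26))*sqrt(-23 + 52) + 1099/391 = (54*3)*sqrt(29) + 1099/391 = 162*sqrt(29) + 1099/391 = 1099/391 + 162*sqrt(29)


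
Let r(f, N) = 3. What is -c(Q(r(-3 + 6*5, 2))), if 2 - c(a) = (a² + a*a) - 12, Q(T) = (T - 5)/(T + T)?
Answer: -124/9 ≈ -13.778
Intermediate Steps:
Q(T) = (-5 + T)/(2*T) (Q(T) = (-5 + T)/((2*T)) = (-5 + T)*(1/(2*T)) = (-5 + T)/(2*T))
c(a) = 14 - 2*a² (c(a) = 2 - ((a² + a*a) - 12) = 2 - ((a² + a²) - 12) = 2 - (2*a² - 12) = 2 - (-12 + 2*a²) = 2 + (12 - 2*a²) = 14 - 2*a²)
-c(Q(r(-3 + 6*5, 2))) = -(14 - 2*(-5 + 3)²/36) = -(14 - 2*((½)*(⅓)*(-2))²) = -(14 - 2*(-⅓)²) = -(14 - 2*⅑) = -(14 - 2/9) = -1*124/9 = -124/9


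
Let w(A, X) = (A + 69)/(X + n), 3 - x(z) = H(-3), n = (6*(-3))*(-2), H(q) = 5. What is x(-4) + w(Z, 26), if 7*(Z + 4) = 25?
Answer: -194/217 ≈ -0.89401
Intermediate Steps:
Z = -3/7 (Z = -4 + (1/7)*25 = -4 + 25/7 = -3/7 ≈ -0.42857)
n = 36 (n = -18*(-2) = 36)
x(z) = -2 (x(z) = 3 - 1*5 = 3 - 5 = -2)
w(A, X) = (69 + A)/(36 + X) (w(A, X) = (A + 69)/(X + 36) = (69 + A)/(36 + X))
x(-4) + w(Z, 26) = -2 + (69 - 3/7)/(36 + 26) = -2 + (480/7)/62 = -2 + (1/62)*(480/7) = -2 + 240/217 = -194/217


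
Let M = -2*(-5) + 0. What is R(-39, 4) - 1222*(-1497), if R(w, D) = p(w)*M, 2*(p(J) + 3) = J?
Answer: 1829109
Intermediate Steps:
M = 10 (M = 10 + 0 = 10)
p(J) = -3 + J/2
R(w, D) = -30 + 5*w (R(w, D) = (-3 + w/2)*10 = -30 + 5*w)
R(-39, 4) - 1222*(-1497) = (-30 + 5*(-39)) - 1222*(-1497) = (-30 - 195) + 1829334 = -225 + 1829334 = 1829109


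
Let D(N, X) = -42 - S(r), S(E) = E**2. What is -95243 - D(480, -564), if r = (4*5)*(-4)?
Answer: -88801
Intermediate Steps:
r = -80 (r = 20*(-4) = -80)
D(N, X) = -6442 (D(N, X) = -42 - 1*(-80)**2 = -42 - 1*6400 = -42 - 6400 = -6442)
-95243 - D(480, -564) = -95243 - 1*(-6442) = -95243 + 6442 = -88801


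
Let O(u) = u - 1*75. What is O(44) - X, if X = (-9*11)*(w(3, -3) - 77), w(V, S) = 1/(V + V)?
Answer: -15275/2 ≈ -7637.5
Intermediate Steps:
w(V, S) = 1/(2*V)
O(u) = -75 + u (O(u) = u - 75 = -75 + u)
X = 15213/2 (X = (-9*11)*((½)/3 - 77) = -99*((½)*(⅓) - 77) = -99*(⅙ - 77) = -99*(-461/6) = 15213/2 ≈ 7606.5)
O(44) - X = (-75 + 44) - 1*15213/2 = -31 - 15213/2 = -15275/2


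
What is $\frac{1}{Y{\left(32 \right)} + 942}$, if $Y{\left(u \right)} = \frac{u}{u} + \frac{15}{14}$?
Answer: $\frac{14}{13217} \approx 0.0010592$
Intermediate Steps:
$Y{\left(u \right)} = \frac{29}{14}$ ($Y{\left(u \right)} = 1 + 15 \cdot \frac{1}{14} = 1 + \frac{15}{14} = \frac{29}{14}$)
$\frac{1}{Y{\left(32 \right)} + 942} = \frac{1}{\frac{29}{14} + 942} = \frac{1}{\frac{13217}{14}} = \frac{14}{13217}$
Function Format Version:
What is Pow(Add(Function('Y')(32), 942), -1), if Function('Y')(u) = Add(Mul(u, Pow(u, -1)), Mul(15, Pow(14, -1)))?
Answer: Rational(14, 13217) ≈ 0.0010592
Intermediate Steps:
Function('Y')(u) = Rational(29, 14) (Function('Y')(u) = Add(1, Mul(15, Rational(1, 14))) = Add(1, Rational(15, 14)) = Rational(29, 14))
Pow(Add(Function('Y')(32), 942), -1) = Pow(Add(Rational(29, 14), 942), -1) = Pow(Rational(13217, 14), -1) = Rational(14, 13217)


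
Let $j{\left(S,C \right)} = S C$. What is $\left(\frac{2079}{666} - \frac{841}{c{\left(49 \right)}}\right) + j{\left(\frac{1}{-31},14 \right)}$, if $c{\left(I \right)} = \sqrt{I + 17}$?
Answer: $\frac{6125}{2294} - \frac{841 \sqrt{66}}{66} \approx -100.85$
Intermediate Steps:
$c{\left(I \right)} = \sqrt{17 + I}$
$j{\left(S,C \right)} = C S$
$\left(\frac{2079}{666} - \frac{841}{c{\left(49 \right)}}\right) + j{\left(\frac{1}{-31},14 \right)} = \left(\frac{2079}{666} - \frac{841}{\sqrt{17 + 49}}\right) + \frac{14}{-31} = \left(2079 \cdot \frac{1}{666} - \frac{841}{\sqrt{66}}\right) + 14 \left(- \frac{1}{31}\right) = \left(\frac{231}{74} - 841 \frac{\sqrt{66}}{66}\right) - \frac{14}{31} = \left(\frac{231}{74} - \frac{841 \sqrt{66}}{66}\right) - \frac{14}{31} = \frac{6125}{2294} - \frac{841 \sqrt{66}}{66}$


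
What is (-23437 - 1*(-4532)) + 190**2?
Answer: 17195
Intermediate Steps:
(-23437 - 1*(-4532)) + 190**2 = (-23437 + 4532) + 36100 = -18905 + 36100 = 17195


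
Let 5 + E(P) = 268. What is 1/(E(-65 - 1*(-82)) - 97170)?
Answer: -1/96907 ≈ -1.0319e-5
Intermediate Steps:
E(P) = 263 (E(P) = -5 + 268 = 263)
1/(E(-65 - 1*(-82)) - 97170) = 1/(263 - 97170) = 1/(-96907) = -1/96907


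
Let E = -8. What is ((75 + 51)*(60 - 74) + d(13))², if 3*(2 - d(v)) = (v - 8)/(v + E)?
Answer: 27952369/9 ≈ 3.1058e+6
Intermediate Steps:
d(v) = 5/3 (d(v) = 2 - (v - 8)/(3*(v - 8)) = 2 - (-8 + v)/(3*(-8 + v)) = 2 - ⅓*1 = 2 - ⅓ = 5/3)
((75 + 51)*(60 - 74) + d(13))² = ((75 + 51)*(60 - 74) + 5/3)² = (126*(-14) + 5/3)² = (-1764 + 5/3)² = (-5287/3)² = 27952369/9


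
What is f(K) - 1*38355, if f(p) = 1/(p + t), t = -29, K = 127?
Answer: -3758789/98 ≈ -38355.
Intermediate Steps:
f(p) = 1/(-29 + p) (f(p) = 1/(p - 29) = 1/(-29 + p))
f(K) - 1*38355 = 1/(-29 + 127) - 1*38355 = 1/98 - 38355 = -3758789/98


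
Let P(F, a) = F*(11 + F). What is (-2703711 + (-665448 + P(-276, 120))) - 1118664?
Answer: -4414683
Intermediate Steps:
(-2703711 + (-665448 + P(-276, 120))) - 1118664 = (-2703711 + (-665448 - 276*(11 - 276))) - 1118664 = (-2703711 + (-665448 - 276*(-265))) - 1118664 = (-2703711 + (-665448 + 73140)) - 1118664 = (-2703711 - 592308) - 1118664 = -3296019 - 1118664 = -4414683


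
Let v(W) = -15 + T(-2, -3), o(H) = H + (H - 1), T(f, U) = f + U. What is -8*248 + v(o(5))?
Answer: -2004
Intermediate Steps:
T(f, U) = U + f
o(H) = -1 + 2*H (o(H) = H + (-1 + H) = -1 + 2*H)
v(W) = -20 (v(W) = -15 + (-3 - 2) = -15 - 5 = -20)
-8*248 + v(o(5)) = -8*248 - 20 = -1984 - 20 = -2004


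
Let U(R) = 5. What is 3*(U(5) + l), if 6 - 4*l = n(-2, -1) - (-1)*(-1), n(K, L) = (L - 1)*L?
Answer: 75/4 ≈ 18.750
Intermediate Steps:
n(K, L) = L*(-1 + L) (n(K, L) = (-1 + L)*L = L*(-1 + L))
l = 5/4 (l = 3/2 - (-(-1 - 1) - (-1)*(-1))/4 = 3/2 - (-1*(-2) - 1*1)/4 = 3/2 - (2 - 1)/4 = 3/2 - 1/4*1 = 3/2 - 1/4 = 5/4 ≈ 1.2500)
3*(U(5) + l) = 3*(5 + 5/4) = 3*(25/4) = 75/4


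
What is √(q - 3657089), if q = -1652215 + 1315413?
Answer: I*√3993891 ≈ 1998.5*I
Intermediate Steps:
q = -336802
√(q - 3657089) = √(-336802 - 3657089) = √(-3993891) = I*√3993891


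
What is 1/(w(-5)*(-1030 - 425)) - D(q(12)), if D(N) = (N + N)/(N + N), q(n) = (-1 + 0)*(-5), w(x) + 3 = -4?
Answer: -10184/10185 ≈ -0.99990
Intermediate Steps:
w(x) = -7 (w(x) = -3 - 4 = -7)
q(n) = 5 (q(n) = -1*(-5) = 5)
D(N) = 1 (D(N) = (2*N)/((2*N)) = (2*N)*(1/(2*N)) = 1)
1/(w(-5)*(-1030 - 425)) - D(q(12)) = 1/((-7)*(-1030 - 425)) - 1*1 = -⅐/(-1455) - 1 = -⅐*(-1/1455) - 1 = 1/10185 - 1 = -10184/10185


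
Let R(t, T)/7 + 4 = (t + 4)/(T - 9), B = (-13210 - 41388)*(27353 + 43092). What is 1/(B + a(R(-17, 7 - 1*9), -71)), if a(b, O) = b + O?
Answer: -11/42307718208 ≈ -2.6000e-10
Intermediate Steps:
B = -3846156110 (B = -54598*70445 = -3846156110)
R(t, T) = -28 + 7*(4 + t)/(-9 + T) (R(t, T) = -28 + 7*((t + 4)/(T - 9)) = -28 + 7*((4 + t)/(-9 + T)) = -28 + 7*(4 + t)/(-9 + T))
a(b, O) = O + b
1/(B + a(R(-17, 7 - 1*9), -71)) = 1/(-3846156110 + (-71 + 7*(40 - 17 - 4*(7 - 1*9))/(-9 + (7 - 1*9)))) = 1/(-3846156110 + (-71 + 7*(40 - 17 - 4*(7 - 9))/(-9 + (7 - 9)))) = 1/(-3846156110 + (-71 + 7*(40 - 17 - 4*(-2))/(-9 - 2))) = 1/(-3846156110 + (-71 + 7*(40 - 17 + 8)/(-11))) = 1/(-3846156110 + (-71 + 7*(-1/11)*31)) = 1/(-3846156110 + (-71 - 217/11)) = 1/(-3846156110 - 998/11) = 1/(-42307718208/11) = -11/42307718208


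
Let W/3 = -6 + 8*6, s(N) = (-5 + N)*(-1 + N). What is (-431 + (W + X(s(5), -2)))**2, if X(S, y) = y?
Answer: 94249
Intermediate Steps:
s(N) = (-1 + N)*(-5 + N)
W = 126 (W = 3*(-6 + 8*6) = 3*(-6 + 48) = 3*42 = 126)
(-431 + (W + X(s(5), -2)))**2 = (-431 + (126 - 2))**2 = (-431 + 124)**2 = (-307)**2 = 94249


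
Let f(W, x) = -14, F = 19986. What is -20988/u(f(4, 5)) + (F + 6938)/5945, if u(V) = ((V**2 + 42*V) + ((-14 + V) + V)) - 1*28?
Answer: 2078978/41615 ≈ 49.957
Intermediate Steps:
u(V) = -42 + V**2 + 44*V (u(V) = ((V**2 + 42*V) + (-14 + 2*V)) - 28 = (-14 + V**2 + 44*V) - 28 = -42 + V**2 + 44*V)
-20988/u(f(4, 5)) + (F + 6938)/5945 = -20988/(-42 + (-14)**2 + 44*(-14)) + (19986 + 6938)/5945 = -20988/(-42 + 196 - 616) + 26924*(1/5945) = -20988/(-462) + 26924/5945 = -20988*(-1/462) + 26924/5945 = 318/7 + 26924/5945 = 2078978/41615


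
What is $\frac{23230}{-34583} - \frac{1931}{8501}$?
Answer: $- \frac{264258003}{293990083} \approx -0.89887$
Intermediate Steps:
$\frac{23230}{-34583} - \frac{1931}{8501} = 23230 \left(- \frac{1}{34583}\right) - \frac{1931}{8501} = - \frac{23230}{34583} - \frac{1931}{8501} = - \frac{264258003}{293990083}$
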